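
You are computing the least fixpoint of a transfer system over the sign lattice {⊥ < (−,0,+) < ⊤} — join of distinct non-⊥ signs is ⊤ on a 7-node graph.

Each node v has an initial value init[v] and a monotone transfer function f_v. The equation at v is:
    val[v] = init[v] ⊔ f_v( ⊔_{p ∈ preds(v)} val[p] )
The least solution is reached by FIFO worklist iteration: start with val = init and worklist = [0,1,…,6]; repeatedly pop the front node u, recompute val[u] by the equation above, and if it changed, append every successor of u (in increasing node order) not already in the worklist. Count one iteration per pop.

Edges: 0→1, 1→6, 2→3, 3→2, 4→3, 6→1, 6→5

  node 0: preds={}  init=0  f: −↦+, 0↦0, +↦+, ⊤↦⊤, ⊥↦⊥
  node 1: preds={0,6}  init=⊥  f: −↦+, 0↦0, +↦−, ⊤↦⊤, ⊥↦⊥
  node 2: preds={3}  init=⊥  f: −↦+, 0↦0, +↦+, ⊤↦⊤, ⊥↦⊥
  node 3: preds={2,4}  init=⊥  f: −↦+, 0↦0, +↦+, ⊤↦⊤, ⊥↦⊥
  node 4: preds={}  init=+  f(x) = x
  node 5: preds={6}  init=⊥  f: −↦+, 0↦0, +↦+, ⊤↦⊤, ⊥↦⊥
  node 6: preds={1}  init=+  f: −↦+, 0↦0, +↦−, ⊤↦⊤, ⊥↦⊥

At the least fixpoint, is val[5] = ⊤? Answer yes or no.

yes

Iteration log — 11 steps:
  step 1. node 0  ⊔preds=⊥  new=0  stable
  step 2. node 1  ⊔preds=⊤  new=⊤  old=⊥  +wl: 
  step 3. node 2  ⊔preds=⊥  new=⊥  stable
  step 4. node 3  ⊔preds=+  new=+  old=⊥  +wl: 2
  step 5. node 4  ⊔preds=⊥  new=+  stable
  step 6. node 5  ⊔preds=+  new=+  old=⊥  +wl: 
  step 7. node 6  ⊔preds=⊤  new=⊤  old=+  +wl: 1,5
  step 8. node 2  ⊔preds=+  new=+  old=⊥  +wl: 3
  step 9. node 1  ⊔preds=⊤  new=⊤  stable
  step 10. node 5  ⊔preds=⊤  new=⊤  old=+  +wl: 
  step 11. node 3  ⊔preds=+  new=+  stable

Least fixpoint reached:
  node 0: 0
  node 1: ⊤
  node 2: +
  node 3: +
  node 4: +
  node 5: ⊤
  node 6: ⊤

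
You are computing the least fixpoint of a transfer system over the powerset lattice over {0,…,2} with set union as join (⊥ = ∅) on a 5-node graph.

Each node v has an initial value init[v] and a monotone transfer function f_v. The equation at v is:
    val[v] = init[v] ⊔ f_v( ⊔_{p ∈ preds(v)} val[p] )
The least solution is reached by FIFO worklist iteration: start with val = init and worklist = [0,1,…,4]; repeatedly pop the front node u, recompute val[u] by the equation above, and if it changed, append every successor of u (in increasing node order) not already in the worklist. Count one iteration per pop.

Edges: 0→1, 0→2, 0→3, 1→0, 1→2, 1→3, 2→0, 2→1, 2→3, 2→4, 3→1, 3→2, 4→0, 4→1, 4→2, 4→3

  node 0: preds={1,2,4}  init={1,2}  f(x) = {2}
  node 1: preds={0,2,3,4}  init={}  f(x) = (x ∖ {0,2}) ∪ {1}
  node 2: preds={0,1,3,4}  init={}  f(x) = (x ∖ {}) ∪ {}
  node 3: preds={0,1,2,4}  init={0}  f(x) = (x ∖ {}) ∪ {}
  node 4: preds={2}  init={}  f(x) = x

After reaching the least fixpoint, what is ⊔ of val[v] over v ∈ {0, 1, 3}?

Iteration log — 9 steps:
  step 1. node 0  ⊔preds={}  new={1,2}  stable
  step 2. node 1  ⊔preds={0,1,2}  new={1}  old={}  +wl: 0
  step 3. node 2  ⊔preds={0,1,2}  new={0,1,2}  old={}  +wl: 1
  step 4. node 3  ⊔preds={0,1,2}  new={0,1,2}  old={0}  +wl: 2
  step 5. node 4  ⊔preds={0,1,2}  new={0,1,2}  old={}  +wl: 3
  step 6. node 0  ⊔preds={0,1,2}  new={1,2}  stable
  step 7. node 1  ⊔preds={0,1,2}  new={1}  stable
  step 8. node 2  ⊔preds={0,1,2}  new={0,1,2}  stable
  step 9. node 3  ⊔preds={0,1,2}  new={0,1,2}  stable

Least fixpoint reached:
  node 0: {1,2}
  node 1: {1}
  node 2: {0,1,2}
  node 3: {0,1,2}
  node 4: {0,1,2}

{0,1,2}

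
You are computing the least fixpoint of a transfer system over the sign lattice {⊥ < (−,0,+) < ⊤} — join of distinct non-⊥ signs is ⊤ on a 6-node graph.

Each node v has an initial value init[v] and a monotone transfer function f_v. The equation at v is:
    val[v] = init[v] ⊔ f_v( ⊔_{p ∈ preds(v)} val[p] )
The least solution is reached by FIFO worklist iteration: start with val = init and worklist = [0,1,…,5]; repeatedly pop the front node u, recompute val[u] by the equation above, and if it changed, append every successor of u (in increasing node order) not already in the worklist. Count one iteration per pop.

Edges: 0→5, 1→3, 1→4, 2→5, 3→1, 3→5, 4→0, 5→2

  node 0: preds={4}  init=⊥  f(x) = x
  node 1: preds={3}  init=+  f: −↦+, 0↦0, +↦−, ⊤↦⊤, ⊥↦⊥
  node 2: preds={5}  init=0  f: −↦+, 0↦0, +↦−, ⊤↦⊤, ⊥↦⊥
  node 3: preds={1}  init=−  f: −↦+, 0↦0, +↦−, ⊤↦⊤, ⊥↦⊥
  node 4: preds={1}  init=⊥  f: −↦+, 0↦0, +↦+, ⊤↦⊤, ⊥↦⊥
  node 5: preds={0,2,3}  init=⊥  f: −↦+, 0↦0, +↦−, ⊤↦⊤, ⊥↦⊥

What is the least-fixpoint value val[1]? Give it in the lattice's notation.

+

Trace (9 dequeues):
  [1] u=0 | in ⊥ | out ⊥ | ==
  [2] u=1 | in − | out + | ==
  [3] u=2 | in ⊥ | out 0 | ==
  [4] u=3 | in + | out − | ==
  [5] u=4 | in + | out + | prev ⊥ | push {0}
  [6] u=5 | in ⊤ | out ⊤ | prev ⊥ | push {2}
  [7] u=0 | in + | out + | prev ⊥ | push {5}
  [8] u=2 | in ⊤ | out ⊤ | prev 0 | push {}
  [9] u=5 | in ⊤ | out ⊤ | ==

Converged values:
  [0] +
  [1] +
  [2] ⊤
  [3] −
  [4] +
  [5] ⊤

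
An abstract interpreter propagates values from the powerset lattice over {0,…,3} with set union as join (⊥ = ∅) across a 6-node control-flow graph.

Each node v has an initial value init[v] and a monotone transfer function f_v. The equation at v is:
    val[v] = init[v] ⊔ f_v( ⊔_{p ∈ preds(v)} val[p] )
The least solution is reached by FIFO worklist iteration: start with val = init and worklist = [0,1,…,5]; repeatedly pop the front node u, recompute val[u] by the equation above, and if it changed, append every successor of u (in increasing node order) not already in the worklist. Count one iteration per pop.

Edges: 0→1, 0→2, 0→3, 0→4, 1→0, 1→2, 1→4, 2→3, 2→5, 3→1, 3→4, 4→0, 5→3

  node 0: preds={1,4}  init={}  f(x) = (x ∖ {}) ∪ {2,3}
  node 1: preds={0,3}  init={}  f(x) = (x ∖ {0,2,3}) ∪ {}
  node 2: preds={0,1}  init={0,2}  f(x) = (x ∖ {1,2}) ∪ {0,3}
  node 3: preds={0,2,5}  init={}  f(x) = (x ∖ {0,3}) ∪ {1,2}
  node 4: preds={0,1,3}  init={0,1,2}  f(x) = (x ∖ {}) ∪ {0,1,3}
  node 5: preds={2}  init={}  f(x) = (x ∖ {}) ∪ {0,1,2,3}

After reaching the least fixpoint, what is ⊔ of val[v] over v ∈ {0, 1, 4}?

{0,1,2,3}

Iteration log — 9 steps:
  step 1. node 0  ⊔preds={0,1,2}  new={0,1,2,3}  old={}  +wl: 
  step 2. node 1  ⊔preds={0,1,2,3}  new={1}  old={}  +wl: 0
  step 3. node 2  ⊔preds={0,1,2,3}  new={0,2,3}  old={0,2}  +wl: 
  step 4. node 3  ⊔preds={0,1,2,3}  new={1,2}  old={}  +wl: 1
  step 5. node 4  ⊔preds={0,1,2,3}  new={0,1,2,3}  old={0,1,2}  +wl: 
  step 6. node 5  ⊔preds={0,2,3}  new={0,1,2,3}  old={}  +wl: 3
  step 7. node 0  ⊔preds={0,1,2,3}  new={0,1,2,3}  stable
  step 8. node 1  ⊔preds={0,1,2,3}  new={1}  stable
  step 9. node 3  ⊔preds={0,1,2,3}  new={1,2}  stable

Least fixpoint reached:
  node 0: {0,1,2,3}
  node 1: {1}
  node 2: {0,2,3}
  node 3: {1,2}
  node 4: {0,1,2,3}
  node 5: {0,1,2,3}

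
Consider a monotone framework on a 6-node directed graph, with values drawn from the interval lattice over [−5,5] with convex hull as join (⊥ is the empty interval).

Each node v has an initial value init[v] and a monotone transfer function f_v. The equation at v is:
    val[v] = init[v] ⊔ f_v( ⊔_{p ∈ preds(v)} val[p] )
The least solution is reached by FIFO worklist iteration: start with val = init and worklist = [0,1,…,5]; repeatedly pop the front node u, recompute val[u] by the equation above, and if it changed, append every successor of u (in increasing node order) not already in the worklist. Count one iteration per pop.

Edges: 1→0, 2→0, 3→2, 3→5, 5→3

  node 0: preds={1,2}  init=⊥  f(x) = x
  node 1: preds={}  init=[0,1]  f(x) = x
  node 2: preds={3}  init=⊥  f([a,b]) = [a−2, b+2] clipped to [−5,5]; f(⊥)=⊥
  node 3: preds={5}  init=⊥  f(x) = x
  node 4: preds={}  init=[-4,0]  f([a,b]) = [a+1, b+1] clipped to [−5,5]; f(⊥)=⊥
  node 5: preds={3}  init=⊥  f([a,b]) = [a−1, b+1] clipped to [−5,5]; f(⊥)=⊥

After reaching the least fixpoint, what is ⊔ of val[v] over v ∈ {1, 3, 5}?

Trace (6 dequeues):
  [1] u=0 | in [0,1] | out [0,1] | prev ⊥ | push {}
  [2] u=1 | in ⊥ | out [0,1] | ==
  [3] u=2 | in ⊥ | out ⊥ | ==
  [4] u=3 | in ⊥ | out ⊥ | ==
  [5] u=4 | in ⊥ | out [-4,0] | ==
  [6] u=5 | in ⊥ | out ⊥ | ==

Converged values:
  [0] [0,1]
  [1] [0,1]
  [2] ⊥
  [3] ⊥
  [4] [-4,0]
  [5] ⊥

[0,1]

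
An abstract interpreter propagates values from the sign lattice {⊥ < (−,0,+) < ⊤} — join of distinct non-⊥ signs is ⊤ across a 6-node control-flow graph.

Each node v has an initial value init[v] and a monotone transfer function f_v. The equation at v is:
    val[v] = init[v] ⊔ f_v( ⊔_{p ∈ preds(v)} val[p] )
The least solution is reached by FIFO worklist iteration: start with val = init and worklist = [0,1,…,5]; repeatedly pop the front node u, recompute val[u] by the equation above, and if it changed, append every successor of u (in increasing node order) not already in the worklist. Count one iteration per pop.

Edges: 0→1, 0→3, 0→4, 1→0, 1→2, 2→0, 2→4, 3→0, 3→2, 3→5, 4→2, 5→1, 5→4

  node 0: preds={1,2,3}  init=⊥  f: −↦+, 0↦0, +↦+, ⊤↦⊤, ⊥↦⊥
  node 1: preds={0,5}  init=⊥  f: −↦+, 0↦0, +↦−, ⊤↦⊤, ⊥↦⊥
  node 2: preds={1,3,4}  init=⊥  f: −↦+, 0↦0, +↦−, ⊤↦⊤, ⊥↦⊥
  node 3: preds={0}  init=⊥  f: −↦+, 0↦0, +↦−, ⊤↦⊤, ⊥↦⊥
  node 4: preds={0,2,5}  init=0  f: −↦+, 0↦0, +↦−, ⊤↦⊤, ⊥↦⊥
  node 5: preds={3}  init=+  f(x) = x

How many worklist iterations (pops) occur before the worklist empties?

Worklist (16 pops):
  #1 pop 0: in=⊥ → ⊥ (no change)
  #2 pop 1: in=+ → − (was ⊥); enqueue [0]
  #3 pop 2: in=⊤ → ⊤ (was ⊥); enqueue []
  #4 pop 3: in=⊥ → ⊥ (no change)
  #5 pop 4: in=⊤ → ⊤ (was 0); enqueue [2]
  #6 pop 5: in=⊥ → + (no change)
  #7 pop 0: in=⊤ → ⊤ (was ⊥); enqueue [1,3,4]
  #8 pop 2: in=⊤ → ⊤ (no change)
  #9 pop 1: in=⊤ → ⊤ (was −); enqueue [0,2]
  #10 pop 3: in=⊤ → ⊤ (was ⊥); enqueue [5]
  #11 pop 4: in=⊤ → ⊤ (no change)
  #12 pop 0: in=⊤ → ⊤ (no change)
  #13 pop 2: in=⊤ → ⊤ (no change)
  #14 pop 5: in=⊤ → ⊤ (was +); enqueue [1,4]
  #15 pop 1: in=⊤ → ⊤ (no change)
  #16 pop 4: in=⊤ → ⊤ (no change)

Fixpoint:
  val[0] = ⊤
  val[1] = ⊤
  val[2] = ⊤
  val[3] = ⊤
  val[4] = ⊤
  val[5] = ⊤

16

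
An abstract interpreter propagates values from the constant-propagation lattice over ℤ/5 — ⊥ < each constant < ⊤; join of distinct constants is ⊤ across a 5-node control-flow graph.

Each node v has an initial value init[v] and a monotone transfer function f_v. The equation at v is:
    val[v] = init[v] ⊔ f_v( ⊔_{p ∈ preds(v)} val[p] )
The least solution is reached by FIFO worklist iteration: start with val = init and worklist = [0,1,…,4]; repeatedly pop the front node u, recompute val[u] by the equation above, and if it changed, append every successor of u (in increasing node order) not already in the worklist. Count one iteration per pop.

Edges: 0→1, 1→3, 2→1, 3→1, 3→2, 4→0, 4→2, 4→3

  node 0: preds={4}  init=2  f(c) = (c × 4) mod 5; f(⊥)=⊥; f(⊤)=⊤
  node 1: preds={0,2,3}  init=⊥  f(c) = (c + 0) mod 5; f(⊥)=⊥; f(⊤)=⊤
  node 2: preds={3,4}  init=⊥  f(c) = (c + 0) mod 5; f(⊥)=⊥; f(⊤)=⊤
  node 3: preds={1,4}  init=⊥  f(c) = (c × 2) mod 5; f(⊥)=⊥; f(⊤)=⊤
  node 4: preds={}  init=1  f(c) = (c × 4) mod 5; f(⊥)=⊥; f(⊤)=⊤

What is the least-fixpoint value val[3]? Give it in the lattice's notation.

⊤

Iteration log — 8 steps:
  step 1. node 0  ⊔preds=1  new=⊤  old=2  +wl: 
  step 2. node 1  ⊔preds=⊤  new=⊤  old=⊥  +wl: 
  step 3. node 2  ⊔preds=1  new=1  old=⊥  +wl: 1
  step 4. node 3  ⊔preds=⊤  new=⊤  old=⊥  +wl: 2
  step 5. node 4  ⊔preds=⊥  new=1  stable
  step 6. node 1  ⊔preds=⊤  new=⊤  stable
  step 7. node 2  ⊔preds=⊤  new=⊤  old=1  +wl: 1
  step 8. node 1  ⊔preds=⊤  new=⊤  stable

Least fixpoint reached:
  node 0: ⊤
  node 1: ⊤
  node 2: ⊤
  node 3: ⊤
  node 4: 1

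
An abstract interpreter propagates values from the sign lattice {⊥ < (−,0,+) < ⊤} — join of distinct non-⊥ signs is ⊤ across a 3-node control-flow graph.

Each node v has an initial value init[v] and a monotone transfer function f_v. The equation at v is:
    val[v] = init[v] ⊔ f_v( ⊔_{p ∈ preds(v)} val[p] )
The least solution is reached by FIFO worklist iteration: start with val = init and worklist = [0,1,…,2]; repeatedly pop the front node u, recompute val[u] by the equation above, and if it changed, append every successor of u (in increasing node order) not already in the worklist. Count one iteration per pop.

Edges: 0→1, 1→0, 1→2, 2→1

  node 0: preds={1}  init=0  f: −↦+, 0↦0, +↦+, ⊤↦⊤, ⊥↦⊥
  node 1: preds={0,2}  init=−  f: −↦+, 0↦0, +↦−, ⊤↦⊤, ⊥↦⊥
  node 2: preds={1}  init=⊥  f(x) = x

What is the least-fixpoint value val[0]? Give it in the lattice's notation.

Iteration log — 5 steps:
  step 1. node 0  ⊔preds=−  new=⊤  old=0  +wl: 
  step 2. node 1  ⊔preds=⊤  new=⊤  old=−  +wl: 0
  step 3. node 2  ⊔preds=⊤  new=⊤  old=⊥  +wl: 1
  step 4. node 0  ⊔preds=⊤  new=⊤  stable
  step 5. node 1  ⊔preds=⊤  new=⊤  stable

Least fixpoint reached:
  node 0: ⊤
  node 1: ⊤
  node 2: ⊤

⊤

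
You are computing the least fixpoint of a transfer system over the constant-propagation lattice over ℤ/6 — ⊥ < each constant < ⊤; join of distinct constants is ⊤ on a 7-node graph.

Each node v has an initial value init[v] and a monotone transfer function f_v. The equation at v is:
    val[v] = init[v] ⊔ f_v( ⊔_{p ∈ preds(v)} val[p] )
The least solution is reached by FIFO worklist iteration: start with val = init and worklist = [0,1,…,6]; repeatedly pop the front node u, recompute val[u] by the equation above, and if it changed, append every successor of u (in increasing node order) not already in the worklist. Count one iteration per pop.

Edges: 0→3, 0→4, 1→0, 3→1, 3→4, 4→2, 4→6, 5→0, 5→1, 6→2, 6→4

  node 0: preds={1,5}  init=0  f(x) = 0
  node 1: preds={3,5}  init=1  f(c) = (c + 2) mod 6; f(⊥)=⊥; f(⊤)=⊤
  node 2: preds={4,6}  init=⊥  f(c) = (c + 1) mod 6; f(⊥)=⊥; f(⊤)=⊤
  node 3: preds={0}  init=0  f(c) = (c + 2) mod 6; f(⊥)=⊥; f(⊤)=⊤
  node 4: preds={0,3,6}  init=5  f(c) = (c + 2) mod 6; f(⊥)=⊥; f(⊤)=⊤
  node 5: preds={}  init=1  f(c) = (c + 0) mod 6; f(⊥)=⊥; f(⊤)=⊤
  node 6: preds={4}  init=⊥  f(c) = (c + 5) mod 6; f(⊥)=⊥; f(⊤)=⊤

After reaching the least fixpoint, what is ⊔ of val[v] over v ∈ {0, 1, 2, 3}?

Trace (11 dequeues):
  [1] u=0 | in 1 | out 0 | ==
  [2] u=1 | in ⊤ | out ⊤ | prev 1 | push {0}
  [3] u=2 | in 5 | out 0 | prev ⊥ | push {}
  [4] u=3 | in 0 | out ⊤ | prev 0 | push {1}
  [5] u=4 | in ⊤ | out ⊤ | prev 5 | push {2}
  [6] u=5 | in ⊥ | out 1 | ==
  [7] u=6 | in ⊤ | out ⊤ | prev ⊥ | push {4}
  [8] u=0 | in ⊤ | out 0 | ==
  [9] u=1 | in ⊤ | out ⊤ | ==
  [10] u=2 | in ⊤ | out ⊤ | prev 0 | push {}
  [11] u=4 | in ⊤ | out ⊤ | ==

Converged values:
  [0] 0
  [1] ⊤
  [2] ⊤
  [3] ⊤
  [4] ⊤
  [5] 1
  [6] ⊤

⊤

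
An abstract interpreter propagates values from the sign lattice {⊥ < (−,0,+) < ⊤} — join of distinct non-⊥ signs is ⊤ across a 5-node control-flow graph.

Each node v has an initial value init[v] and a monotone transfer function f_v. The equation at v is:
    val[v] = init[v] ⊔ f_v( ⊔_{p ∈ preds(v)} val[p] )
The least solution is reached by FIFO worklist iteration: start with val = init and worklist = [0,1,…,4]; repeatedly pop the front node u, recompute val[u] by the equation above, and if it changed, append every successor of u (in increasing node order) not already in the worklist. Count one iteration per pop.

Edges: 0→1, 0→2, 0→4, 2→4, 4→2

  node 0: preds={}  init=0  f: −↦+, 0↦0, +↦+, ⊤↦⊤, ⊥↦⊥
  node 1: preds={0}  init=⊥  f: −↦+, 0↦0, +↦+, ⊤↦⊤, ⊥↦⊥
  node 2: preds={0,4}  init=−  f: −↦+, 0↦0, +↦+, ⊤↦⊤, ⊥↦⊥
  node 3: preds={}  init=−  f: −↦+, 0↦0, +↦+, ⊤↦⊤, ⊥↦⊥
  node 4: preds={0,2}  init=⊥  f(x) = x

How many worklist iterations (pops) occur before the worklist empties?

Trace (6 dequeues):
  [1] u=0 | in ⊥ | out 0 | ==
  [2] u=1 | in 0 | out 0 | prev ⊥ | push {}
  [3] u=2 | in 0 | out ⊤ | prev − | push {}
  [4] u=3 | in ⊥ | out − | ==
  [5] u=4 | in ⊤ | out ⊤ | prev ⊥ | push {2}
  [6] u=2 | in ⊤ | out ⊤ | ==

Converged values:
  [0] 0
  [1] 0
  [2] ⊤
  [3] −
  [4] ⊤

6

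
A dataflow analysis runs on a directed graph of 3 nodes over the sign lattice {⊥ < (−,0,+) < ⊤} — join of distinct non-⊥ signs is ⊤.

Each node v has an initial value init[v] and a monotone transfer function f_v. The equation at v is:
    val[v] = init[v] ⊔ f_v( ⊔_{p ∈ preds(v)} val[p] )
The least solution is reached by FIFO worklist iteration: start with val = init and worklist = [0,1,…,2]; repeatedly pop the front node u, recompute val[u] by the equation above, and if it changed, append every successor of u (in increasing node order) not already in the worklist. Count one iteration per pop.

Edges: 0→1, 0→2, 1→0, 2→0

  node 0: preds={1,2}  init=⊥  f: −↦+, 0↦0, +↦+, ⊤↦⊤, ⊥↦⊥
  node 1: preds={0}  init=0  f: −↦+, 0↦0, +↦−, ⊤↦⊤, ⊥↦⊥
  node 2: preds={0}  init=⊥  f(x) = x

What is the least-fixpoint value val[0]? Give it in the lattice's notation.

0

Iteration log — 4 steps:
  step 1. node 0  ⊔preds=0  new=0  old=⊥  +wl: 
  step 2. node 1  ⊔preds=0  new=0  stable
  step 3. node 2  ⊔preds=0  new=0  old=⊥  +wl: 0
  step 4. node 0  ⊔preds=0  new=0  stable

Least fixpoint reached:
  node 0: 0
  node 1: 0
  node 2: 0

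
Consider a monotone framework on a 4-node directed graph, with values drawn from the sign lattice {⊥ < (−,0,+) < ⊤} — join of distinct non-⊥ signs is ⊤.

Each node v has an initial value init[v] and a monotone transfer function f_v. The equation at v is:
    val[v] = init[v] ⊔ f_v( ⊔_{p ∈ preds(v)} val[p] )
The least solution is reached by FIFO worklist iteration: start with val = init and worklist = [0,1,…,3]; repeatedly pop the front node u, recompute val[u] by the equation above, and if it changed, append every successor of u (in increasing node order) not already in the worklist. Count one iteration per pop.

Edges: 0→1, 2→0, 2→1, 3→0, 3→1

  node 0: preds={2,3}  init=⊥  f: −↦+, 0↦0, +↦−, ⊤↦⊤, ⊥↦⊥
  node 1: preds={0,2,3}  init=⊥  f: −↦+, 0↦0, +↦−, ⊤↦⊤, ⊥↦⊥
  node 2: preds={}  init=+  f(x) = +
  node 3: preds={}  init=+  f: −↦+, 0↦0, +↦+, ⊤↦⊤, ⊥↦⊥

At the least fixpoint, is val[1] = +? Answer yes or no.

no

Trace (4 dequeues):
  [1] u=0 | in + | out − | prev ⊥ | push {}
  [2] u=1 | in ⊤ | out ⊤ | prev ⊥ | push {}
  [3] u=2 | in ⊥ | out + | ==
  [4] u=3 | in ⊥ | out + | ==

Converged values:
  [0] −
  [1] ⊤
  [2] +
  [3] +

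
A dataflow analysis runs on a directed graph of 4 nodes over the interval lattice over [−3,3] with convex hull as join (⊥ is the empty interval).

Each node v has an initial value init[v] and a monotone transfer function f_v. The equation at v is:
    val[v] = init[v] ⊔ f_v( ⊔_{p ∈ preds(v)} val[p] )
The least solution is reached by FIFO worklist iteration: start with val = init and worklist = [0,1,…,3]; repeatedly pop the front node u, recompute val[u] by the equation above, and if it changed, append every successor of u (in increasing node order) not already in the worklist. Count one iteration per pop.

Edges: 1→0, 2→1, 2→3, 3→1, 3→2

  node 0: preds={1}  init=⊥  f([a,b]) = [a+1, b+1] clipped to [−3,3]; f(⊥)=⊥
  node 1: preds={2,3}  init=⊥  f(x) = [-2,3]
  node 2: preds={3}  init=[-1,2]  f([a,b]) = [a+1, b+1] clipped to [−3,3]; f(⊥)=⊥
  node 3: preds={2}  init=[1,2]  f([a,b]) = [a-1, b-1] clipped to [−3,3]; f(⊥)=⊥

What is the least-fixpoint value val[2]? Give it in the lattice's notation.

Trace (7 dequeues):
  [1] u=0 | in ⊥ | out ⊥ | ==
  [2] u=1 | in [-1,2] | out [-2,3] | prev ⊥ | push {0}
  [3] u=2 | in [1,2] | out [-1,3] | prev [-1,2] | push {1}
  [4] u=3 | in [-1,3] | out [-2,2] | prev [1,2] | push {2}
  [5] u=0 | in [-2,3] | out [-1,3] | prev ⊥ | push {}
  [6] u=1 | in [-2,3] | out [-2,3] | ==
  [7] u=2 | in [-2,2] | out [-1,3] | ==

Converged values:
  [0] [-1,3]
  [1] [-2,3]
  [2] [-1,3]
  [3] [-2,2]

[-1,3]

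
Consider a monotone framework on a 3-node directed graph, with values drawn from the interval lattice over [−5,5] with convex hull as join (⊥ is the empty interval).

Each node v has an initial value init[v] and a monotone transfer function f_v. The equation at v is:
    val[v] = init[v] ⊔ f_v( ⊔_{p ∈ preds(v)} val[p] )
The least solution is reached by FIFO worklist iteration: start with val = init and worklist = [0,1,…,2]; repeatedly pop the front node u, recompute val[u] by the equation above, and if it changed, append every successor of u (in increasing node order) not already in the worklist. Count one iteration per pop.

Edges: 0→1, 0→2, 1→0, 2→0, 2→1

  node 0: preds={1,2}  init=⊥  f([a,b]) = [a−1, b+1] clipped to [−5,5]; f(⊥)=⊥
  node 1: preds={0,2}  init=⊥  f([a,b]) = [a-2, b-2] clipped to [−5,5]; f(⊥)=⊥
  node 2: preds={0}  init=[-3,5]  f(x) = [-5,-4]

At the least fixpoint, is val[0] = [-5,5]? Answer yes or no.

Worklist (6 pops):
  #1 pop 0: in=[-3,5] → [-4,5] (was ⊥); enqueue []
  #2 pop 1: in=[-4,5] → [-5,3] (was ⊥); enqueue [0]
  #3 pop 2: in=[-4,5] → [-5,5] (was [-3,5]); enqueue [1]
  #4 pop 0: in=[-5,5] → [-5,5] (was [-4,5]); enqueue [2]
  #5 pop 1: in=[-5,5] → [-5,3] (no change)
  #6 pop 2: in=[-5,5] → [-5,5] (no change)

Fixpoint:
  val[0] = [-5,5]
  val[1] = [-5,3]
  val[2] = [-5,5]

yes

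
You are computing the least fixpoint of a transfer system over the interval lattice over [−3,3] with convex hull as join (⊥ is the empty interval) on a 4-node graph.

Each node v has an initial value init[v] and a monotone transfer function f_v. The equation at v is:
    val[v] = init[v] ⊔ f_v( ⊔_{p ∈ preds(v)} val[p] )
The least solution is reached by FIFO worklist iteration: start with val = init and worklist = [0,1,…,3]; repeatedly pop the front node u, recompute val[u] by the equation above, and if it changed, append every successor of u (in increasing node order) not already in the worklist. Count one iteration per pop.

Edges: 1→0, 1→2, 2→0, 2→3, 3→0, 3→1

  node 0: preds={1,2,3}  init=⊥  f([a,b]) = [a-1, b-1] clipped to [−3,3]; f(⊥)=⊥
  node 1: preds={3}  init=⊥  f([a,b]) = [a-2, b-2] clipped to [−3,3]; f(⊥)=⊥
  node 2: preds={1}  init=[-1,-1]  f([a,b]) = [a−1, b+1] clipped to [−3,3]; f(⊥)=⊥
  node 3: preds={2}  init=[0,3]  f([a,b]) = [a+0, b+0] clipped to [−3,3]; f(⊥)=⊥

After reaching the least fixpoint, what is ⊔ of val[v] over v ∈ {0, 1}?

[-3,2]

Worklist (8 pops):
  #1 pop 0: in=[-1,3] → [-2,2] (was ⊥); enqueue []
  #2 pop 1: in=[0,3] → [-2,1] (was ⊥); enqueue [0]
  #3 pop 2: in=[-2,1] → [-3,2] (was [-1,-1]); enqueue []
  #4 pop 3: in=[-3,2] → [-3,3] (was [0,3]); enqueue [1]
  #5 pop 0: in=[-3,3] → [-3,2] (was [-2,2]); enqueue []
  #6 pop 1: in=[-3,3] → [-3,1] (was [-2,1]); enqueue [0,2]
  #7 pop 0: in=[-3,3] → [-3,2] (no change)
  #8 pop 2: in=[-3,1] → [-3,2] (no change)

Fixpoint:
  val[0] = [-3,2]
  val[1] = [-3,1]
  val[2] = [-3,2]
  val[3] = [-3,3]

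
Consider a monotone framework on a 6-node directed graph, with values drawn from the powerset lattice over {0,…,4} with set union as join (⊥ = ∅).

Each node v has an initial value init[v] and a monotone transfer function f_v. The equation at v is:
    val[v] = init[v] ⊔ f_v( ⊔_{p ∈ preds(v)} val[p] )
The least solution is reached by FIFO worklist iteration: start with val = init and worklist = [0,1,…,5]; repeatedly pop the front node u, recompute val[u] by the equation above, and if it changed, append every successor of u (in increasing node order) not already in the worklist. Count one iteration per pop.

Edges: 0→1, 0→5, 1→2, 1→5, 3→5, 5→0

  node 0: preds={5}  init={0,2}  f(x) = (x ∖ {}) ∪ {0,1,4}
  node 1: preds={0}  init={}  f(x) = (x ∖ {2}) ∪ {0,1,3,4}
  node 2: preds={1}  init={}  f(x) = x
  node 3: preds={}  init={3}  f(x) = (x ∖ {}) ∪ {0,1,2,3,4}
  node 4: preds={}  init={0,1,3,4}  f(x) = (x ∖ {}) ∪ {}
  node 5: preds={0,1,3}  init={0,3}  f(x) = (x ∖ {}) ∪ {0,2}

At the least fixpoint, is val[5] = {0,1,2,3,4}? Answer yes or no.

yes

Worklist (7 pops):
  #1 pop 0: in={0,3} → {0,1,2,3,4} (was {0,2}); enqueue []
  #2 pop 1: in={0,1,2,3,4} → {0,1,3,4} (was {}); enqueue []
  #3 pop 2: in={0,1,3,4} → {0,1,3,4} (was {}); enqueue []
  #4 pop 3: in={} → {0,1,2,3,4} (was {3}); enqueue []
  #5 pop 4: in={} → {0,1,3,4} (no change)
  #6 pop 5: in={0,1,2,3,4} → {0,1,2,3,4} (was {0,3}); enqueue [0]
  #7 pop 0: in={0,1,2,3,4} → {0,1,2,3,4} (no change)

Fixpoint:
  val[0] = {0,1,2,3,4}
  val[1] = {0,1,3,4}
  val[2] = {0,1,3,4}
  val[3] = {0,1,2,3,4}
  val[4] = {0,1,3,4}
  val[5] = {0,1,2,3,4}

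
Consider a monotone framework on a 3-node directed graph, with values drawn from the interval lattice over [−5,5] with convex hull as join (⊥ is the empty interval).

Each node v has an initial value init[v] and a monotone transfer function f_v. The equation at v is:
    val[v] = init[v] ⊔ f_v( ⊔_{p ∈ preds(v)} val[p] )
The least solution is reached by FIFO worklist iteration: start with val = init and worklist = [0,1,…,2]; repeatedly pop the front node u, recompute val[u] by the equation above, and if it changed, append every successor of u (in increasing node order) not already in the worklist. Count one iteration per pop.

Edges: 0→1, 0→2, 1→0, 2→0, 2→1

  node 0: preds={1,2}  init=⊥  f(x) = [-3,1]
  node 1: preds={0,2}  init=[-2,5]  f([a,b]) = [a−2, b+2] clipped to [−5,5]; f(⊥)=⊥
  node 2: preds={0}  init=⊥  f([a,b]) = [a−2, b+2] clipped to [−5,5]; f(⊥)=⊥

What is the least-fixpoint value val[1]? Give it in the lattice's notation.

[-5,5]

Worklist (5 pops):
  #1 pop 0: in=[-2,5] → [-3,1] (was ⊥); enqueue []
  #2 pop 1: in=[-3,1] → [-5,5] (was [-2,5]); enqueue [0]
  #3 pop 2: in=[-3,1] → [-5,3] (was ⊥); enqueue [1]
  #4 pop 0: in=[-5,5] → [-3,1] (no change)
  #5 pop 1: in=[-5,3] → [-5,5] (no change)

Fixpoint:
  val[0] = [-3,1]
  val[1] = [-5,5]
  val[2] = [-5,3]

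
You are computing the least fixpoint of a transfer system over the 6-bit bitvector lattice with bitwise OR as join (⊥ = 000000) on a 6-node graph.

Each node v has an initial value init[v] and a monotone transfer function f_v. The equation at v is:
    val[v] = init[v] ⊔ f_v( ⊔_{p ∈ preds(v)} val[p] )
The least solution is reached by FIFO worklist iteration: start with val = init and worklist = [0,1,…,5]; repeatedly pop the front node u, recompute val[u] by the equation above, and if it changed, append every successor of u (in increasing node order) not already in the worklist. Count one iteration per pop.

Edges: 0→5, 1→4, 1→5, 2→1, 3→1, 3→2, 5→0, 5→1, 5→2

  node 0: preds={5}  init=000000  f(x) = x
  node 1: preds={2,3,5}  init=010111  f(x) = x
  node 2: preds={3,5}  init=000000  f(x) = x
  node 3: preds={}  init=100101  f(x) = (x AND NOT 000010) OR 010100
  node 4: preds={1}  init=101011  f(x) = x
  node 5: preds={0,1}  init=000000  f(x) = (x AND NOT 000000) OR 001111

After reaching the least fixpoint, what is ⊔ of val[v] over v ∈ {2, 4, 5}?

111111

Worklist (12 pops):
  #1 pop 0: in=000000 → 000000 (no change)
  #2 pop 1: in=100101 → 110111 (was 010111); enqueue []
  #3 pop 2: in=100101 → 100101 (was 000000); enqueue [1]
  #4 pop 3: in=000000 → 110101 (was 100101); enqueue [2]
  #5 pop 4: in=110111 → 111111 (was 101011); enqueue []
  #6 pop 5: in=110111 → 111111 (was 000000); enqueue [0]
  #7 pop 1: in=111111 → 111111 (was 110111); enqueue [4,5]
  #8 pop 2: in=111111 → 111111 (was 100101); enqueue [1]
  #9 pop 0: in=111111 → 111111 (was 000000); enqueue []
  #10 pop 4: in=111111 → 111111 (no change)
  #11 pop 5: in=111111 → 111111 (no change)
  #12 pop 1: in=111111 → 111111 (no change)

Fixpoint:
  val[0] = 111111
  val[1] = 111111
  val[2] = 111111
  val[3] = 110101
  val[4] = 111111
  val[5] = 111111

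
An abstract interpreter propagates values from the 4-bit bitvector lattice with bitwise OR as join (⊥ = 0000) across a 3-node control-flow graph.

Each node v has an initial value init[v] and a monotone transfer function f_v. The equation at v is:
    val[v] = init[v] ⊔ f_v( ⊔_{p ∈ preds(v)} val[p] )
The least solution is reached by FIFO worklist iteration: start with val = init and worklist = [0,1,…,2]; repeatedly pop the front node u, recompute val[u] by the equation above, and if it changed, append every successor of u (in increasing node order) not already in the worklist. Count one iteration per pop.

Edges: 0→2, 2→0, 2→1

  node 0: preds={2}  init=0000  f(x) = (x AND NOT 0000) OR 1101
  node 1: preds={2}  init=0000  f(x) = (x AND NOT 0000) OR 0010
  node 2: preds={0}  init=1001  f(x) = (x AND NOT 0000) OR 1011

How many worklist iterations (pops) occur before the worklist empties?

6

Trace (6 dequeues):
  [1] u=0 | in 1001 | out 1101 | prev 0000 | push {}
  [2] u=1 | in 1001 | out 1011 | prev 0000 | push {}
  [3] u=2 | in 1101 | out 1111 | prev 1001 | push {0,1}
  [4] u=0 | in 1111 | out 1111 | prev 1101 | push {2}
  [5] u=1 | in 1111 | out 1111 | prev 1011 | push {}
  [6] u=2 | in 1111 | out 1111 | ==

Converged values:
  [0] 1111
  [1] 1111
  [2] 1111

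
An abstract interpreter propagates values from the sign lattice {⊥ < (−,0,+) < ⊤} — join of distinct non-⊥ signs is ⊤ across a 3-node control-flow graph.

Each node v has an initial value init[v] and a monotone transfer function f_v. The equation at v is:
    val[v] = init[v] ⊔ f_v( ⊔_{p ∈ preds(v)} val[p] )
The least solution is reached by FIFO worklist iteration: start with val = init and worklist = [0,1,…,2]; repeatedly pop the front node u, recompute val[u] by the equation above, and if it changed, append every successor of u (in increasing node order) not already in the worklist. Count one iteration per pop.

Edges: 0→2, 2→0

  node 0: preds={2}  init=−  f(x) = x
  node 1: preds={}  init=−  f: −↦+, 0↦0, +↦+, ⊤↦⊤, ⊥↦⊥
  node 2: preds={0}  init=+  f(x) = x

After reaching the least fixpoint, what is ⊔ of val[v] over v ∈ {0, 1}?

⊤

Worklist (4 pops):
  #1 pop 0: in=+ → ⊤ (was −); enqueue []
  #2 pop 1: in=⊥ → − (no change)
  #3 pop 2: in=⊤ → ⊤ (was +); enqueue [0]
  #4 pop 0: in=⊤ → ⊤ (no change)

Fixpoint:
  val[0] = ⊤
  val[1] = −
  val[2] = ⊤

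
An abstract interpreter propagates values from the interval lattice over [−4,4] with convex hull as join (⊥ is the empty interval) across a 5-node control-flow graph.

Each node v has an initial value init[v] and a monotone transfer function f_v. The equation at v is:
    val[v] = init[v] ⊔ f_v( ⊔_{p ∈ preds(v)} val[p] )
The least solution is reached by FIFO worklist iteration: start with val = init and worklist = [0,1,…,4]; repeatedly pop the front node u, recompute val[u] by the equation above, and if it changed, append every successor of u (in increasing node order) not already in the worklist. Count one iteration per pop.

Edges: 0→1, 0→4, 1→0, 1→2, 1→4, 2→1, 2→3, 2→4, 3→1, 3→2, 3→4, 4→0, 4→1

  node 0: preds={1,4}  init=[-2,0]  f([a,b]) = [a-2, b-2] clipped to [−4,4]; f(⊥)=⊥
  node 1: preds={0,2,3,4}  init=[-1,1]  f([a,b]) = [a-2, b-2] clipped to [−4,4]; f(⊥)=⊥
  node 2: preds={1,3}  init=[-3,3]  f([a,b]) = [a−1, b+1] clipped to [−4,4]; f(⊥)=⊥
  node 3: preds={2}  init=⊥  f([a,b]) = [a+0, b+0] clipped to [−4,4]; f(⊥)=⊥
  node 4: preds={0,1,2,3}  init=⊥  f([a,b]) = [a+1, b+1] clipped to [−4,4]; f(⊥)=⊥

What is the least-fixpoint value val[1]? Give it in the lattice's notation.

[-4,2]

Worklist (15 pops):
  #1 pop 0: in=[-1,1] → [-3,0] (was [-2,0]); enqueue []
  #2 pop 1: in=[-3,3] → [-4,1] (was [-1,1]); enqueue [0]
  #3 pop 2: in=[-4,1] → [-4,3] (was [-3,3]); enqueue [1]
  #4 pop 3: in=[-4,3] → [-4,3] (was ⊥); enqueue [2]
  #5 pop 4: in=[-4,3] → [-3,4] (was ⊥); enqueue []
  #6 pop 0: in=[-4,4] → [-4,2] (was [-3,0]); enqueue [4]
  #7 pop 1: in=[-4,4] → [-4,2] (was [-4,1]); enqueue [0]
  #8 pop 2: in=[-4,3] → [-4,4] (was [-4,3]); enqueue [1,3]
  #9 pop 4: in=[-4,4] → [-3,4] (no change)
  #10 pop 0: in=[-4,4] → [-4,2] (no change)
  #11 pop 1: in=[-4,4] → [-4,2] (no change)
  #12 pop 3: in=[-4,4] → [-4,4] (was [-4,3]); enqueue [1,2,4]
  #13 pop 1: in=[-4,4] → [-4,2] (no change)
  #14 pop 2: in=[-4,4] → [-4,4] (no change)
  #15 pop 4: in=[-4,4] → [-3,4] (no change)

Fixpoint:
  val[0] = [-4,2]
  val[1] = [-4,2]
  val[2] = [-4,4]
  val[3] = [-4,4]
  val[4] = [-3,4]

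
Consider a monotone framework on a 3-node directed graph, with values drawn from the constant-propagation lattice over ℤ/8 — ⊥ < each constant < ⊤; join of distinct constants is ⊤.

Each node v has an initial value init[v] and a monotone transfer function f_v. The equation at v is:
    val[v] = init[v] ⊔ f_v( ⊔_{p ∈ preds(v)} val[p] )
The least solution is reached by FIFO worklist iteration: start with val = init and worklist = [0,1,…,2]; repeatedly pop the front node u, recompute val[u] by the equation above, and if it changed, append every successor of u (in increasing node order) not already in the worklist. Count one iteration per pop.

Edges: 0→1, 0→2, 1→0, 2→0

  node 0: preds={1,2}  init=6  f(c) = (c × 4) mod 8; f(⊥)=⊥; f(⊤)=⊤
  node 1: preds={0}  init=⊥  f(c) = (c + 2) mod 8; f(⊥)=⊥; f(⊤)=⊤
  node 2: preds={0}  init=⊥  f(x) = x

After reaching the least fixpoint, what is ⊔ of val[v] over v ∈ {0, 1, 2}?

Worklist (7 pops):
  #1 pop 0: in=⊥ → 6 (no change)
  #2 pop 1: in=6 → 0 (was ⊥); enqueue [0]
  #3 pop 2: in=6 → 6 (was ⊥); enqueue []
  #4 pop 0: in=⊤ → ⊤ (was 6); enqueue [1,2]
  #5 pop 1: in=⊤ → ⊤ (was 0); enqueue [0]
  #6 pop 2: in=⊤ → ⊤ (was 6); enqueue []
  #7 pop 0: in=⊤ → ⊤ (no change)

Fixpoint:
  val[0] = ⊤
  val[1] = ⊤
  val[2] = ⊤

⊤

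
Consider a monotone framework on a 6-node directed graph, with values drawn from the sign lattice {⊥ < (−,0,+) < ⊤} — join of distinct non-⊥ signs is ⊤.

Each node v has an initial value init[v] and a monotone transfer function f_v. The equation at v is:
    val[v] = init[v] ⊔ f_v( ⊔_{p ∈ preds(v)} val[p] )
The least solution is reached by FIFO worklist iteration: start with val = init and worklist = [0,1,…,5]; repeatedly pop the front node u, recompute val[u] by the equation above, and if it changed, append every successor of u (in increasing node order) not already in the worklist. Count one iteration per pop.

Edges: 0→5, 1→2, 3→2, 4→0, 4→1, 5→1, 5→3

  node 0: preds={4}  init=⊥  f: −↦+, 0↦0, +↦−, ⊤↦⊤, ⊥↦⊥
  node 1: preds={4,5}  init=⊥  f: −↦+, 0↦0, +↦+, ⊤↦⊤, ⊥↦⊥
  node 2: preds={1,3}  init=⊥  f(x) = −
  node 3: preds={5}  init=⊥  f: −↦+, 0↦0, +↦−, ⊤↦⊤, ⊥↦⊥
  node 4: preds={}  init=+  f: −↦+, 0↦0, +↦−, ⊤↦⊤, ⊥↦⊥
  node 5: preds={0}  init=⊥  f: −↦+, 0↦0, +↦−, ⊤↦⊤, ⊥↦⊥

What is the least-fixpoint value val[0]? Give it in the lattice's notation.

−

Trace (9 dequeues):
  [1] u=0 | in + | out − | prev ⊥ | push {}
  [2] u=1 | in + | out + | prev ⊥ | push {}
  [3] u=2 | in + | out − | prev ⊥ | push {}
  [4] u=3 | in ⊥ | out ⊥ | ==
  [5] u=4 | in ⊥ | out + | ==
  [6] u=5 | in − | out + | prev ⊥ | push {1,3}
  [7] u=1 | in + | out + | ==
  [8] u=3 | in + | out − | prev ⊥ | push {2}
  [9] u=2 | in ⊤ | out − | ==

Converged values:
  [0] −
  [1] +
  [2] −
  [3] −
  [4] +
  [5] +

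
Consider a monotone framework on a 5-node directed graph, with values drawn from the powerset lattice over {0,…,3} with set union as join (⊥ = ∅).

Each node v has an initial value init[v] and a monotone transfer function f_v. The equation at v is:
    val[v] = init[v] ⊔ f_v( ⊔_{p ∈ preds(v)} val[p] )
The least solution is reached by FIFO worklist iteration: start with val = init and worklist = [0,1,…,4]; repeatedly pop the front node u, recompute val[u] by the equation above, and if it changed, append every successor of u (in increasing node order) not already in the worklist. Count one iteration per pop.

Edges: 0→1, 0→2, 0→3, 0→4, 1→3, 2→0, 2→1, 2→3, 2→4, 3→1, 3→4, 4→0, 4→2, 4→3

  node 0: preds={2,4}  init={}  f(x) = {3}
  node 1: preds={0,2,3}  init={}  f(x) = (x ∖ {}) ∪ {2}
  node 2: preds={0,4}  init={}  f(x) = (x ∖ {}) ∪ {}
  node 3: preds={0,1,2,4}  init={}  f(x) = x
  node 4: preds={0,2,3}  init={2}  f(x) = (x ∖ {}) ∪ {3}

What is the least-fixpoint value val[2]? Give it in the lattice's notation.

{2,3}

Worklist (9 pops):
  #1 pop 0: in={2} → {3} (was {}); enqueue []
  #2 pop 1: in={3} → {2,3} (was {}); enqueue []
  #3 pop 2: in={2,3} → {2,3} (was {}); enqueue [0,1]
  #4 pop 3: in={2,3} → {2,3} (was {}); enqueue []
  #5 pop 4: in={2,3} → {2,3} (was {2}); enqueue [2,3]
  #6 pop 0: in={2,3} → {3} (no change)
  #7 pop 1: in={2,3} → {2,3} (no change)
  #8 pop 2: in={2,3} → {2,3} (no change)
  #9 pop 3: in={2,3} → {2,3} (no change)

Fixpoint:
  val[0] = {3}
  val[1] = {2,3}
  val[2] = {2,3}
  val[3] = {2,3}
  val[4] = {2,3}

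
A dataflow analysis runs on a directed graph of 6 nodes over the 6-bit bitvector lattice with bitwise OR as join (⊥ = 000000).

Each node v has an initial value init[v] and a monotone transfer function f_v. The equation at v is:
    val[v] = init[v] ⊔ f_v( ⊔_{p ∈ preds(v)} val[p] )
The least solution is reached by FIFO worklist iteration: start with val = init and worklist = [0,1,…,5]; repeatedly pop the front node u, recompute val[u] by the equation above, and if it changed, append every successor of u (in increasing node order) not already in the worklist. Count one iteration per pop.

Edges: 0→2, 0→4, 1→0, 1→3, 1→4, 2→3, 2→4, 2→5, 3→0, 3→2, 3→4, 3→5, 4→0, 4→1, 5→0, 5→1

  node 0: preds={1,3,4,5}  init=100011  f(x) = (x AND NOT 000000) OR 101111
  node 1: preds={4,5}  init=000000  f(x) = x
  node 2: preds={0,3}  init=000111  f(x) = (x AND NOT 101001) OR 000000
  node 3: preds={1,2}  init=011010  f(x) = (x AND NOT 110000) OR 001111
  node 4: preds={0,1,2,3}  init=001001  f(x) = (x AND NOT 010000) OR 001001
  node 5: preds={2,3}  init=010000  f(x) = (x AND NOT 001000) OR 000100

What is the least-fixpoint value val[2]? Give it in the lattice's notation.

010111

Worklist (12 pops):
  #1 pop 0: in=011011 → 111111 (was 100011); enqueue []
  #2 pop 1: in=011001 → 011001 (was 000000); enqueue [0]
  #3 pop 2: in=111111 → 010111 (was 000111); enqueue []
  #4 pop 3: in=011111 → 011111 (was 011010); enqueue [2]
  #5 pop 4: in=111111 → 101111 (was 001001); enqueue [1]
  #6 pop 5: in=011111 → 010111 (was 010000); enqueue []
  #7 pop 0: in=111111 → 111111 (no change)
  #8 pop 2: in=111111 → 010111 (no change)
  #9 pop 1: in=111111 → 111111 (was 011001); enqueue [0,3,4]
  #10 pop 0: in=111111 → 111111 (no change)
  #11 pop 3: in=111111 → 011111 (no change)
  #12 pop 4: in=111111 → 101111 (no change)

Fixpoint:
  val[0] = 111111
  val[1] = 111111
  val[2] = 010111
  val[3] = 011111
  val[4] = 101111
  val[5] = 010111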